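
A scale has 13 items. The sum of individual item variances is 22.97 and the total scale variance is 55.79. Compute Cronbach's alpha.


alpha = (k/(k-1)) * (1 - sum(si^2)/s_total^2)
= (13/12) * (1 - 22.97/55.79)
alpha = 0.6373

0.6373


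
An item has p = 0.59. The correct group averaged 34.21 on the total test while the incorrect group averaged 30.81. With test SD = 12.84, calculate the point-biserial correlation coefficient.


q = 1 - p = 0.41
rpb = ((M1 - M0) / SD) * sqrt(p * q)
rpb = ((34.21 - 30.81) / 12.84) * sqrt(0.59 * 0.41)
rpb = 0.1302

0.1302


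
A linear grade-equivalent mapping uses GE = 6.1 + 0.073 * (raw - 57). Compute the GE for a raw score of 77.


raw - median = 77 - 57 = 20
slope * diff = 0.073 * 20 = 1.46
GE = 6.1 + 1.46
GE = 7.56

7.56


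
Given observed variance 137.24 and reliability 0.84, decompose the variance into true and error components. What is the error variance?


var_true = rxx * var_obs = 0.84 * 137.24 = 115.2816
var_error = var_obs - var_true
var_error = 137.24 - 115.2816
var_error = 21.9584

21.9584


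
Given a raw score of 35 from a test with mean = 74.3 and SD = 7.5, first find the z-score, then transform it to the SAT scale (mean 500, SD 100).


z = (X - mean) / SD = (35 - 74.3) / 7.5
z = -39.3 / 7.5
z = -5.24
SAT-scale = SAT = 500 + 100z
Carry z at full precision (z = -39.3 / 7.5) into the conversion:
SAT-scale = 500 + 100 * (-39.3 / 7.5) = 500 + -3930 / 7.5
SAT-scale = 500 + -524.0
SAT-scale = -24.0

-24.0


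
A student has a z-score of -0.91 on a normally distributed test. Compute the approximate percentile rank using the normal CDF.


CDF(z) = 0.5 * (1 + erf(z/sqrt(2)))
erf(-0.6435) = -0.6372
CDF = 0.1814
Percentile rank = 0.1814 * 100 = 18.14

18.14


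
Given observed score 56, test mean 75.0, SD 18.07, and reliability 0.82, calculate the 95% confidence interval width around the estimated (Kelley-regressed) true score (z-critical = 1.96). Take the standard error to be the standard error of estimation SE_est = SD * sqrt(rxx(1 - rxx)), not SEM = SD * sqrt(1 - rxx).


True score estimate = 0.82*56 + 0.18*75.0 = 59.42
SE_est = SD * sqrt(rxx * (1 - rxx)) = 18.07 * sqrt(0.82 * 0.18) = 18.07 * sqrt(0.1476) = 6.942267
CI = T_est +/- z * SE_est, so width = 2 * z * SE_est = 2 * 1.96 * 6.942267
Width = 27.2137

27.2137


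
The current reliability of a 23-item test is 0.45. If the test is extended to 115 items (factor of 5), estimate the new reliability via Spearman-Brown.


r_new = (n * rxx) / (1 + (n-1) * rxx)
r_new = (5 * 0.45) / (1 + 4 * 0.45)
r_new = 2.25 / 2.8
r_new = 0.8036

0.8036


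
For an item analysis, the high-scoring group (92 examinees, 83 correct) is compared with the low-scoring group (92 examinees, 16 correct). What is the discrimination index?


p_upper = 83/92 = 0.9022
p_lower = 16/92 = 0.1739
D = 0.9022 - 0.1739 = 0.7283

0.7283


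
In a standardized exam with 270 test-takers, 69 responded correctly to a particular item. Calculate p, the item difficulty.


Item difficulty p = number correct / total examinees
p = 69 / 270
p = 0.2556

0.2556


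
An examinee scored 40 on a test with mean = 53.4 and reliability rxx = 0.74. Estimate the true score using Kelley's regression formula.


T_est = rxx * X + (1 - rxx) * mean
T_est = 0.74 * 40 + 0.26 * 53.4
T_est = 29.6 + 13.884
T_est = 43.484

43.484


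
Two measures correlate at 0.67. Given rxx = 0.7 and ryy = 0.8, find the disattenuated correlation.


r_corrected = rxy / sqrt(rxx * ryy)
= 0.67 / sqrt(0.7 * 0.8)
= 0.67 / sqrt(0.56)
= 0.67 / 0.748331
r_corrected = 0.8953

0.8953


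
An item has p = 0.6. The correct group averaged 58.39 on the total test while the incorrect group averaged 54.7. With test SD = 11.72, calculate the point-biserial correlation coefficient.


q = 1 - p = 0.4
rpb = ((M1 - M0) / SD) * sqrt(p * q)
rpb = ((58.39 - 54.7) / 11.72) * sqrt(0.6 * 0.4)
rpb = 0.1542

0.1542


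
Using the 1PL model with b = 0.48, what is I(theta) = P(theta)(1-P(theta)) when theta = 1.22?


P = 1/(1+exp(-(1.22-0.48))) = 0.677
I = P*(1-P) = 0.677 * 0.323
I = 0.2187

0.2187


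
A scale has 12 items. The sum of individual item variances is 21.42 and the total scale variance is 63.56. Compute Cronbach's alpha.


alpha = (k/(k-1)) * (1 - sum(si^2)/s_total^2)
= (12/11) * (1 - 21.42/63.56)
alpha = 0.7233

0.7233


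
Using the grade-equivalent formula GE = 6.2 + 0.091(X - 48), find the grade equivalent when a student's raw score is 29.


raw - median = 29 - 48 = -19
slope * diff = 0.091 * -19 = -1.729
GE = 6.2 + -1.729
GE = 4.471

4.471


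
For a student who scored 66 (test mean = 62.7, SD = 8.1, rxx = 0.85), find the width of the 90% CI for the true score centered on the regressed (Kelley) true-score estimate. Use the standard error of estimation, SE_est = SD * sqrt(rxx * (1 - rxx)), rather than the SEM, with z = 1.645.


True score estimate = 0.85*66 + 0.15*62.7 = 65.505
SE_est = SD * sqrt(rxx * (1 - rxx)) = 8.1 * sqrt(0.85 * 0.15) = 8.1 * sqrt(0.1275) = 2.892279
CI = T_est +/- z * SE_est, so width = 2 * z * SE_est = 2 * 1.645 * 2.892279
Width = 9.5156

9.5156


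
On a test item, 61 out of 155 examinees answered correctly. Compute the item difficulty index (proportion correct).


Item difficulty p = number correct / total examinees
p = 61 / 155
p = 0.3935

0.3935


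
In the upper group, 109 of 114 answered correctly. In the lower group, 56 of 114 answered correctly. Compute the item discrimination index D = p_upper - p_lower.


p_upper = 109/114 = 0.9561
p_lower = 56/114 = 0.4912
D = 0.9561 - 0.4912 = 0.4649

0.4649


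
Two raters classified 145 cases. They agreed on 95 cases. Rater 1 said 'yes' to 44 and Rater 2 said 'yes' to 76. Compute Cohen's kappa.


P_o = 95/145 = 0.655172
P_e = (44*76 + 101*69) / 21025 = 0.490511
kappa = (P_o - P_e) / (1 - P_e)
kappa = (0.655172 - 0.490511) / (1 - 0.490511)
kappa = 0.3232

0.3232


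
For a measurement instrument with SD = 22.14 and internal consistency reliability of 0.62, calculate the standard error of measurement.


SEM = SD * sqrt(1 - rxx)
SEM = 22.14 * sqrt(1 - 0.62)
SEM = 22.14 * sqrt(0.38) = 22.14 * 0.616441
SEM = 13.648

13.648


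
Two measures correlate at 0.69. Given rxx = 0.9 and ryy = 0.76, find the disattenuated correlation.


r_corrected = rxy / sqrt(rxx * ryy)
= 0.69 / sqrt(0.9 * 0.76)
= 0.69 / sqrt(0.684)
= 0.69 / 0.827043
r_corrected = 0.8343

0.8343


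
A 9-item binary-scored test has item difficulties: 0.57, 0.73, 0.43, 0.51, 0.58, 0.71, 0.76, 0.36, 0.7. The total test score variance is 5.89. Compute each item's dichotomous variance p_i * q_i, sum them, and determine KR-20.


For each item, compute p_i * q_i:
  Item 1: 0.57 * 0.43 = 0.2451
  Item 2: 0.73 * 0.27 = 0.1971
  Item 3: 0.43 * 0.57 = 0.2451
  Item 4: 0.51 * 0.49 = 0.2499
  Item 5: 0.58 * 0.42 = 0.2436
  Item 6: 0.71 * 0.29 = 0.2059
  Item 7: 0.76 * 0.24 = 0.1824
  Item 8: 0.36 * 0.64 = 0.2304
  Item 9: 0.7 * 0.3 = 0.21
Sum(p_i * q_i) = 0.2451 + 0.1971 + 0.2451 + 0.2499 + 0.2436 + 0.2059 + 0.1824 + 0.2304 + 0.21 = 2.0095
KR-20 = (k/(k-1)) * (1 - Sum(p_i*q_i) / Var_total)
= (9/8) * (1 - 2.0095/5.89)
= 1.125 * 0.6588
KR-20 = 0.7412

0.7412


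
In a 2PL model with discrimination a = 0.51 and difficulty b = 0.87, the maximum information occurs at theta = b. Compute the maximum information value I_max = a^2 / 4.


For 2PL, max info at theta = b = 0.87
I_max = a^2 / 4 = 0.51^2 / 4
= 0.2601 / 4
I_max = 0.065

0.065


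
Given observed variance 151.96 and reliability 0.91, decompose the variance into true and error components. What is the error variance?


var_true = rxx * var_obs = 0.91 * 151.96 = 138.2836
var_error = var_obs - var_true
var_error = 151.96 - 138.2836
var_error = 13.6764

13.6764


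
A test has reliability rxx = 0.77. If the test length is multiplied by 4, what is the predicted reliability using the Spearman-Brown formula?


r_new = (n * rxx) / (1 + (n-1) * rxx)
r_new = (4 * 0.77) / (1 + 3 * 0.77)
r_new = 3.08 / 3.31
r_new = 0.9305

0.9305


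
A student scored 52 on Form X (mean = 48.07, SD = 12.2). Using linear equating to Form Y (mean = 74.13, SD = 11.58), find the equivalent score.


slope = SD_Y / SD_X = 11.58 / 12.2 ~ 0.9492
intercept = mean_Y - slope * mean_X = 74.13 - (11.58 / 12.2) * 48.07 ~ 28.5029
Y = slope * X + intercept. To avoid rounding drift from the rounded slope/intercept, evaluate the equivalent form Y = mean_Y + SD_Y * (X - mean_X) / SD_X at full precision:
Y = 74.13 + 11.58 * (52 - 48.07) / 12.2
Y = 74.13 + 11.58 * 3.93 / 12.2
Y = 74.13 + 45.5094 / 12.2
Y = 74.13 + 3.7303
Y = 77.8603

77.8603


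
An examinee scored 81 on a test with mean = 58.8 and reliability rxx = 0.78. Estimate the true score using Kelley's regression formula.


T_est = rxx * X + (1 - rxx) * mean
T_est = 0.78 * 81 + 0.22 * 58.8
T_est = 63.18 + 12.936
T_est = 76.116

76.116


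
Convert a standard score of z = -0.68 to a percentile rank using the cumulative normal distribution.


CDF(z) = 0.5 * (1 + erf(z/sqrt(2)))
erf(-0.4808) = -0.5035
CDF = 0.2483
Percentile rank = 0.2483 * 100 = 24.83

24.83


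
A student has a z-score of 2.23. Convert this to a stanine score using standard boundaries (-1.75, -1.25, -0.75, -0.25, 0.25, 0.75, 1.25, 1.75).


Stanine boundaries: [-1.75, -1.25, -0.75, -0.25, 0.25, 0.75, 1.25, 1.75]
z = 2.23
Check each boundary:
  z >= -1.75 -> could be stanine 2
  z >= -1.25 -> could be stanine 3
  z >= -0.75 -> could be stanine 4
  z >= -0.25 -> could be stanine 5
  z >= 0.25 -> could be stanine 6
  z >= 0.75 -> could be stanine 7
  z >= 1.25 -> could be stanine 8
  z >= 1.75 -> could be stanine 9
Highest qualifying boundary gives stanine = 9

9


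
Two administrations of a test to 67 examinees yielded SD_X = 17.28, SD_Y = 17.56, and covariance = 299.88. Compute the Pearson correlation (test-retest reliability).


r = cov(X,Y) / (SD_X * SD_Y)
r = 299.88 / (17.28 * 17.56)
r = 299.88 / 303.4368
r = 0.9883

0.9883


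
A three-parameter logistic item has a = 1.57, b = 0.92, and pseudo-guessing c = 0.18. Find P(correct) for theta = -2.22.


logit = 1.57*(-2.22 - 0.92) = -4.9298
P* = 1/(1 + exp(--4.9298)) = 0.0072
P = 0.18 + (1 - 0.18) * 0.0072
P = 0.1859

0.1859


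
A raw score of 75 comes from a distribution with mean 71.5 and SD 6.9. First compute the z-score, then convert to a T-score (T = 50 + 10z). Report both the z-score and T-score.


z = (X - mean) / SD = (75 - 71.5) / 6.9
z = 3.5 / 6.9
z = 0.5072
T-score = T = 50 + 10z
Carry z at full precision (z = 3.5 / 6.9) into the conversion:
T-score = 50 + 10 * (3.5 / 6.9) = 50 + 35 / 6.9
T-score = 50 + 5.0725
T-score = 55.0725

55.0725


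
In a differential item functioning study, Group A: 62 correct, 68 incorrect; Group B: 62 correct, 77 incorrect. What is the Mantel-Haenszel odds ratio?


Odds_A = 62/68 = 0.9118
Odds_B = 62/77 = 0.8052
OR = Odds_A / Odds_B = 0.9118 / 0.8052
Exactly, OR = (62 * 77) / (68 * 62) = 4774 / 4216
OR = 1.1324

1.1324


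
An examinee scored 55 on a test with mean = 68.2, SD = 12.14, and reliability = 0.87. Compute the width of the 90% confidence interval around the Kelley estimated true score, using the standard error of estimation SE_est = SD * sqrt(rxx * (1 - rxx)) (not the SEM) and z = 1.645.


True score estimate = 0.87*55 + 0.13*68.2 = 56.716
SE_est = SD * sqrt(rxx * (1 - rxx)) = 12.14 * sqrt(0.87 * 0.13) = 12.14 * sqrt(0.1131) = 4.082724
CI = T_est +/- z * SE_est, so width = 2 * z * SE_est = 2 * 1.645 * 4.082724
Width = 13.4322

13.4322


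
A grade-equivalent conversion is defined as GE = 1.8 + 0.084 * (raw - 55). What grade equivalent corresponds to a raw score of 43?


raw - median = 43 - 55 = -12
slope * diff = 0.084 * -12 = -1.008
GE = 1.8 + -1.008
GE = 0.792

0.792


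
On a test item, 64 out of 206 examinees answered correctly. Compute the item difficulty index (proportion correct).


Item difficulty p = number correct / total examinees
p = 64 / 206
p = 0.3107

0.3107


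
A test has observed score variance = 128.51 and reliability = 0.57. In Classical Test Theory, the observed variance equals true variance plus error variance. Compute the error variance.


var_true = rxx * var_obs = 0.57 * 128.51 = 73.2507
var_error = var_obs - var_true
var_error = 128.51 - 73.2507
var_error = 55.2593

55.2593


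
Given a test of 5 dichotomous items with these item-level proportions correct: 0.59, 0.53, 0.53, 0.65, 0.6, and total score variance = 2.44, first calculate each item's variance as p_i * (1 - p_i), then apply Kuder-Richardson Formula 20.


For each item, compute p_i * q_i:
  Item 1: 0.59 * 0.41 = 0.2419
  Item 2: 0.53 * 0.47 = 0.2491
  Item 3: 0.53 * 0.47 = 0.2491
  Item 4: 0.65 * 0.35 = 0.2275
  Item 5: 0.6 * 0.4 = 0.24
Sum(p_i * q_i) = 0.2419 + 0.2491 + 0.2491 + 0.2275 + 0.24 = 1.2076
KR-20 = (k/(k-1)) * (1 - Sum(p_i*q_i) / Var_total)
= (5/4) * (1 - 1.2076/2.44)
= 1.25 * 0.5051
KR-20 = 0.6314

0.6314


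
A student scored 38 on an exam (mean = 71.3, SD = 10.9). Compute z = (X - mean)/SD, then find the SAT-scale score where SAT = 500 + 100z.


z = (X - mean) / SD = (38 - 71.3) / 10.9
z = -33.3 / 10.9
z = -3.055
SAT-scale = SAT = 500 + 100z
Carry z at full precision (z = -33.3 / 10.9) into the conversion:
SAT-scale = 500 + 100 * (-33.3 / 10.9) = 500 + -3330 / 10.9
SAT-scale = 500 + -305.5046
SAT-scale = 194.4954

194.4954


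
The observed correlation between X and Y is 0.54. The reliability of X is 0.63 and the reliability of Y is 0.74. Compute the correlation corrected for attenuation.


r_corrected = rxy / sqrt(rxx * ryy)
= 0.54 / sqrt(0.63 * 0.74)
= 0.54 / sqrt(0.4662)
= 0.54 / 0.682788
r_corrected = 0.7909

0.7909


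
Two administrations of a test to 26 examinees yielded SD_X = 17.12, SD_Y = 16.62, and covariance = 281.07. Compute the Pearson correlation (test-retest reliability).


r = cov(X,Y) / (SD_X * SD_Y)
r = 281.07 / (17.12 * 16.62)
r = 281.07 / 284.5344
r = 0.9878

0.9878


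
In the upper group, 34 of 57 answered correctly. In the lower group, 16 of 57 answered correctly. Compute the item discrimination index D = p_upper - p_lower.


p_upper = 34/57 = 0.5965
p_lower = 16/57 = 0.2807
D = 0.5965 - 0.2807 = 0.3158

0.3158


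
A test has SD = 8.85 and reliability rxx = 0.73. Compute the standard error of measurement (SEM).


SEM = SD * sqrt(1 - rxx)
SEM = 8.85 * sqrt(1 - 0.73)
SEM = 8.85 * sqrt(0.27) = 8.85 * 0.519615
SEM = 4.5986

4.5986


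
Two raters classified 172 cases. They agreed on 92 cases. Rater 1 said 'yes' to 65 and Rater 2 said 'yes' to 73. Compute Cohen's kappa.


P_o = 92/172 = 0.534884
P_e = (65*73 + 107*99) / 29584 = 0.518456
kappa = (P_o - P_e) / (1 - P_e)
kappa = (0.534884 - 0.518456) / (1 - 0.518456)
kappa = 0.0341

0.0341


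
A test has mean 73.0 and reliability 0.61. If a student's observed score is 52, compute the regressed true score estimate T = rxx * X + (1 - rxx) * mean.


T_est = rxx * X + (1 - rxx) * mean
T_est = 0.61 * 52 + 0.39 * 73.0
T_est = 31.72 + 28.47
T_est = 60.19

60.19


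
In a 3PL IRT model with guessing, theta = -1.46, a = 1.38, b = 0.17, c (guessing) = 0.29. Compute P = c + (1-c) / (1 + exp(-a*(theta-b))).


logit = 1.38*(-1.46 - 0.17) = -2.2494
P* = 1/(1 + exp(--2.2494)) = 0.0954
P = 0.29 + (1 - 0.29) * 0.0954
P = 0.3577

0.3577


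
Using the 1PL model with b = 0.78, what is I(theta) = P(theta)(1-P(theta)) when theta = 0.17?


P = 1/(1+exp(-(0.17-0.78))) = 0.3521
I = P*(1-P) = 0.3521 * 0.6479
I = 0.2281

0.2281


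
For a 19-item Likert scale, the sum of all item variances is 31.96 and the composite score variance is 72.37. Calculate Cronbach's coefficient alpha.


alpha = (k/(k-1)) * (1 - sum(si^2)/s_total^2)
= (19/18) * (1 - 31.96/72.37)
alpha = 0.5894

0.5894


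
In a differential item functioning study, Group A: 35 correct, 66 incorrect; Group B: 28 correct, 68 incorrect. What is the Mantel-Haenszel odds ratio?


Odds_A = 35/66 = 0.5303
Odds_B = 28/68 = 0.4118
OR = Odds_A / Odds_B = 0.5303 / 0.4118
Exactly, OR = (35 * 68) / (66 * 28) = 2380 / 1848
OR = 1.2879

1.2879


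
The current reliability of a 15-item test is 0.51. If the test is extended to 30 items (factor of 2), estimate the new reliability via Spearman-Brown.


r_new = (n * rxx) / (1 + (n-1) * rxx)
r_new = (2 * 0.51) / (1 + 1 * 0.51)
r_new = 1.02 / 1.51
r_new = 0.6755

0.6755


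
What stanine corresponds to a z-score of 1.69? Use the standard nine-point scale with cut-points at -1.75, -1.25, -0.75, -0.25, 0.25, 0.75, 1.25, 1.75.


Stanine boundaries: [-1.75, -1.25, -0.75, -0.25, 0.25, 0.75, 1.25, 1.75]
z = 1.69
Check each boundary:
  z >= -1.75 -> could be stanine 2
  z >= -1.25 -> could be stanine 3
  z >= -0.75 -> could be stanine 4
  z >= -0.25 -> could be stanine 5
  z >= 0.25 -> could be stanine 6
  z >= 0.75 -> could be stanine 7
  z >= 1.25 -> could be stanine 8
  z < 1.75
Highest qualifying boundary gives stanine = 8

8


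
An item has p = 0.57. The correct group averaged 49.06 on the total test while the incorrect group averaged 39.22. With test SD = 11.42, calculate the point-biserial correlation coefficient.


q = 1 - p = 0.43
rpb = ((M1 - M0) / SD) * sqrt(p * q)
rpb = ((49.06 - 39.22) / 11.42) * sqrt(0.57 * 0.43)
rpb = 0.4266

0.4266


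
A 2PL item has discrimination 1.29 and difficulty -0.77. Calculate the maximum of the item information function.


For 2PL, max info at theta = b = -0.77
I_max = a^2 / 4 = 1.29^2 / 4
= 1.6641 / 4
I_max = 0.416

0.416


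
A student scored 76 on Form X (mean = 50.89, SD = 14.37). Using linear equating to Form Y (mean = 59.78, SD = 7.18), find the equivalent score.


slope = SD_Y / SD_X = 7.18 / 14.37 ~ 0.4997
intercept = mean_Y - slope * mean_X = 59.78 - (7.18 / 14.37) * 50.89 ~ 34.3527
Y = slope * X + intercept. To avoid rounding drift from the rounded slope/intercept, evaluate the equivalent form Y = mean_Y + SD_Y * (X - mean_X) / SD_X at full precision:
Y = 59.78 + 7.18 * (76 - 50.89) / 14.37
Y = 59.78 + 7.18 * 25.11 / 14.37
Y = 59.78 + 180.2898 / 14.37
Y = 59.78 + 12.5463
Y = 72.3263

72.3263


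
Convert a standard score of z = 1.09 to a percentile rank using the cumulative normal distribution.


CDF(z) = 0.5 * (1 + erf(z/sqrt(2)))
erf(0.7707) = 0.7243
CDF = 0.8621
Percentile rank = 0.8621 * 100 = 86.21

86.21


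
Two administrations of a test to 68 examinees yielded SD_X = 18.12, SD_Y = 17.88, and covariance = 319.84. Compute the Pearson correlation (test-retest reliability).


r = cov(X,Y) / (SD_X * SD_Y)
r = 319.84 / (18.12 * 17.88)
r = 319.84 / 323.9856
r = 0.9872

0.9872


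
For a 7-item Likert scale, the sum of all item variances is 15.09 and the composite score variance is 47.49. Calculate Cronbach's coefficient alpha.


alpha = (k/(k-1)) * (1 - sum(si^2)/s_total^2)
= (7/6) * (1 - 15.09/47.49)
alpha = 0.796

0.796


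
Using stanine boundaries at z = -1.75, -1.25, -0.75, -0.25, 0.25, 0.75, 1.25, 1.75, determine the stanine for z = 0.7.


Stanine boundaries: [-1.75, -1.25, -0.75, -0.25, 0.25, 0.75, 1.25, 1.75]
z = 0.7
Check each boundary:
  z >= -1.75 -> could be stanine 2
  z >= -1.25 -> could be stanine 3
  z >= -0.75 -> could be stanine 4
  z >= -0.25 -> could be stanine 5
  z >= 0.25 -> could be stanine 6
  z < 0.75
  z < 1.25
  z < 1.75
Highest qualifying boundary gives stanine = 6

6


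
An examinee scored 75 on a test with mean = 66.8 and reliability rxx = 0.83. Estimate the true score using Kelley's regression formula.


T_est = rxx * X + (1 - rxx) * mean
T_est = 0.83 * 75 + 0.17 * 66.8
T_est = 62.25 + 11.356
T_est = 73.606

73.606


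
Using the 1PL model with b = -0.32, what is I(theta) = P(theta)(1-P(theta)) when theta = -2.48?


P = 1/(1+exp(-(-2.48--0.32))) = 0.1034
I = P*(1-P) = 0.1034 * 0.8966
I = 0.0927

0.0927


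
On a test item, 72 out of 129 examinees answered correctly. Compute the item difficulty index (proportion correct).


Item difficulty p = number correct / total examinees
p = 72 / 129
p = 0.5581

0.5581


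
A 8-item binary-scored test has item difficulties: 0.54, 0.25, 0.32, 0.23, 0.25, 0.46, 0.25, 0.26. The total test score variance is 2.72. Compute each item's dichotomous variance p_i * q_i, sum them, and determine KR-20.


For each item, compute p_i * q_i:
  Item 1: 0.54 * 0.46 = 0.2484
  Item 2: 0.25 * 0.75 = 0.1875
  Item 3: 0.32 * 0.68 = 0.2176
  Item 4: 0.23 * 0.77 = 0.1771
  Item 5: 0.25 * 0.75 = 0.1875
  Item 6: 0.46 * 0.54 = 0.2484
  Item 7: 0.25 * 0.75 = 0.1875
  Item 8: 0.26 * 0.74 = 0.1924
Sum(p_i * q_i) = 0.2484 + 0.1875 + 0.2176 + 0.1771 + 0.1875 + 0.2484 + 0.1875 + 0.1924 = 1.6464
KR-20 = (k/(k-1)) * (1 - Sum(p_i*q_i) / Var_total)
= (8/7) * (1 - 1.6464/2.72)
= 1.1429 * 0.3947
KR-20 = 0.4511

0.4511


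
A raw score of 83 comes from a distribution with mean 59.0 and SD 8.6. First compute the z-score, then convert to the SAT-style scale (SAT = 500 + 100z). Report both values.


z = (X - mean) / SD = (83 - 59.0) / 8.6
z = 24.0 / 8.6
z = 2.7907
SAT-scale = SAT = 500 + 100z
Carry z at full precision (z = 24.0 / 8.6) into the conversion:
SAT-scale = 500 + 100 * (24.0 / 8.6) = 500 + 2400 / 8.6
SAT-scale = 500 + 279.0698
SAT-scale = 779.0698

779.0698


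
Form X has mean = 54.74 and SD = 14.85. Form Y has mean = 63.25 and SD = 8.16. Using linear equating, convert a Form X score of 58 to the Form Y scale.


slope = SD_Y / SD_X = 8.16 / 14.85 ~ 0.5495
intercept = mean_Y - slope * mean_X = 63.25 - (8.16 / 14.85) * 54.74 ~ 33.1706
Y = slope * X + intercept. To avoid rounding drift from the rounded slope/intercept, evaluate the equivalent form Y = mean_Y + SD_Y * (X - mean_X) / SD_X at full precision:
Y = 63.25 + 8.16 * (58 - 54.74) / 14.85
Y = 63.25 + 8.16 * 3.26 / 14.85
Y = 63.25 + 26.6016 / 14.85
Y = 63.25 + 1.7914
Y = 65.0414

65.0414


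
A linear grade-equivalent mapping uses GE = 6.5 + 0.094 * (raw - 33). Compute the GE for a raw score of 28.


raw - median = 28 - 33 = -5
slope * diff = 0.094 * -5 = -0.47
GE = 6.5 + -0.47
GE = 6.03

6.03


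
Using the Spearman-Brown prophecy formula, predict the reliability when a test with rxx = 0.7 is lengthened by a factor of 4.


r_new = (n * rxx) / (1 + (n-1) * rxx)
r_new = (4 * 0.7) / (1 + 3 * 0.7)
r_new = 2.8 / 3.1
r_new = 0.9032

0.9032


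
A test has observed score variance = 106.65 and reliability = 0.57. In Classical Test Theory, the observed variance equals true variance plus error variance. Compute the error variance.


var_true = rxx * var_obs = 0.57 * 106.65 = 60.7905
var_error = var_obs - var_true
var_error = 106.65 - 60.7905
var_error = 45.8595

45.8595


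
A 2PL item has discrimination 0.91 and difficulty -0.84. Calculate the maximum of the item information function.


For 2PL, max info at theta = b = -0.84
I_max = a^2 / 4 = 0.91^2 / 4
= 0.8281 / 4
I_max = 0.207

0.207


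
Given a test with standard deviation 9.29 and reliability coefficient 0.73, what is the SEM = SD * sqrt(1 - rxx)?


SEM = SD * sqrt(1 - rxx)
SEM = 9.29 * sqrt(1 - 0.73)
SEM = 9.29 * sqrt(0.27) = 9.29 * 0.519615
SEM = 4.8272

4.8272


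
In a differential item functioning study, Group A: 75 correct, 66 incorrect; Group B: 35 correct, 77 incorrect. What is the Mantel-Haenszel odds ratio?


Odds_A = 75/66 = 1.1364
Odds_B = 35/77 = 0.4545
OR = Odds_A / Odds_B = 1.1364 / 0.4545
Exactly, OR = (75 * 77) / (66 * 35) = 5775 / 2310
OR = 2.5

2.5


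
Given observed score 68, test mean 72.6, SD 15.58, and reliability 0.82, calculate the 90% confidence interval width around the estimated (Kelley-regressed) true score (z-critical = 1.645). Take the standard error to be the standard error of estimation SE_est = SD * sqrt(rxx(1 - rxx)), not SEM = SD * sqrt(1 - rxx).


True score estimate = 0.82*68 + 0.18*72.6 = 68.828
SE_est = SD * sqrt(rxx * (1 - rxx)) = 15.58 * sqrt(0.82 * 0.18) = 15.58 * sqrt(0.1476) = 5.985641
CI = T_est +/- z * SE_est, so width = 2 * z * SE_est = 2 * 1.645 * 5.985641
Width = 19.6928

19.6928


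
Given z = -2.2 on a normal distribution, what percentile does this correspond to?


CDF(z) = 0.5 * (1 + erf(z/sqrt(2)))
erf(-1.5556) = -0.9722
CDF = 0.0139
Percentile rank = 0.0139 * 100 = 1.39

1.39


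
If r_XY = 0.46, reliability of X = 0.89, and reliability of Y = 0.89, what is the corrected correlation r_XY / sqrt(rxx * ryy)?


r_corrected = rxy / sqrt(rxx * ryy)
= 0.46 / sqrt(0.89 * 0.89)
= 0.46 / sqrt(0.7921)
= 0.46 / 0.89
r_corrected = 0.5169

0.5169


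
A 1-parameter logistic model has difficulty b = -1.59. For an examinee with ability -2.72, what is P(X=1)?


theta - b = -2.72 - -1.59 = -1.13
exp(-(theta - b)) = exp(1.13) = 3.0957
P = 1 / (1 + 3.0957)
P = 0.2442

0.2442


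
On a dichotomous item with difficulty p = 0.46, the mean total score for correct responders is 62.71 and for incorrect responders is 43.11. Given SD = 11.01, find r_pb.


q = 1 - p = 0.54
rpb = ((M1 - M0) / SD) * sqrt(p * q)
rpb = ((62.71 - 43.11) / 11.01) * sqrt(0.46 * 0.54)
rpb = 0.8872

0.8872


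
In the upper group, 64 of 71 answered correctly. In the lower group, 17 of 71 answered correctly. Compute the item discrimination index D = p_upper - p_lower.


p_upper = 64/71 = 0.9014
p_lower = 17/71 = 0.2394
D = 0.9014 - 0.2394 = 0.662

0.662


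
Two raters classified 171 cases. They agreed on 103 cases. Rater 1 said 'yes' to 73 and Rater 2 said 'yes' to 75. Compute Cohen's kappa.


P_o = 103/171 = 0.602339
P_e = (73*75 + 98*96) / 29241 = 0.508977
kappa = (P_o - P_e) / (1 - P_e)
kappa = (0.602339 - 0.508977) / (1 - 0.508977)
kappa = 0.1901

0.1901


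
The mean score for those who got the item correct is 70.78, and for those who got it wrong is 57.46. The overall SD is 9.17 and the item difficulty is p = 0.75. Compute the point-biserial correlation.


q = 1 - p = 0.25
rpb = ((M1 - M0) / SD) * sqrt(p * q)
rpb = ((70.78 - 57.46) / 9.17) * sqrt(0.75 * 0.25)
rpb = 0.629

0.629


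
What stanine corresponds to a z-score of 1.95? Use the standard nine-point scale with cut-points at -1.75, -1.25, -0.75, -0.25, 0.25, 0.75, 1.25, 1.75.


Stanine boundaries: [-1.75, -1.25, -0.75, -0.25, 0.25, 0.75, 1.25, 1.75]
z = 1.95
Check each boundary:
  z >= -1.75 -> could be stanine 2
  z >= -1.25 -> could be stanine 3
  z >= -0.75 -> could be stanine 4
  z >= -0.25 -> could be stanine 5
  z >= 0.25 -> could be stanine 6
  z >= 0.75 -> could be stanine 7
  z >= 1.25 -> could be stanine 8
  z >= 1.75 -> could be stanine 9
Highest qualifying boundary gives stanine = 9

9


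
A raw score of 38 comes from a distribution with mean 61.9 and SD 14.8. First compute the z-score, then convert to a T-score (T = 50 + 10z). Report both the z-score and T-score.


z = (X - mean) / SD = (38 - 61.9) / 14.8
z = -23.9 / 14.8
z = -1.6149
T-score = T = 50 + 10z
Carry z at full precision (z = -23.9 / 14.8) into the conversion:
T-score = 50 + 10 * (-23.9 / 14.8) = 50 + -239 / 14.8
T-score = 50 + -16.1486
T-score = 33.8514

33.8514


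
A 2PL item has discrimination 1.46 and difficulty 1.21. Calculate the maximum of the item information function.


For 2PL, max info at theta = b = 1.21
I_max = a^2 / 4 = 1.46^2 / 4
= 2.1316 / 4
I_max = 0.5329

0.5329


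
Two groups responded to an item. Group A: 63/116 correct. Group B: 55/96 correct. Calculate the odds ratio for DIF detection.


Odds_A = 63/53 = 1.1887
Odds_B = 55/41 = 1.3415
OR = Odds_A / Odds_B = 1.1887 / 1.3415
Exactly, OR = (63 * 41) / (53 * 55) = 2583 / 2915
OR = 0.8861

0.8861


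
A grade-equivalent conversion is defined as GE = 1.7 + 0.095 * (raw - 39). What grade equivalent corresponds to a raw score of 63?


raw - median = 63 - 39 = 24
slope * diff = 0.095 * 24 = 2.28
GE = 1.7 + 2.28
GE = 3.98

3.98


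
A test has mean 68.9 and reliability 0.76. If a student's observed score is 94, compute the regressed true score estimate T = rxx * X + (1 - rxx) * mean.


T_est = rxx * X + (1 - rxx) * mean
T_est = 0.76 * 94 + 0.24 * 68.9
T_est = 71.44 + 16.536
T_est = 87.976

87.976


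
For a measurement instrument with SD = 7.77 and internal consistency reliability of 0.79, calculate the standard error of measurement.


SEM = SD * sqrt(1 - rxx)
SEM = 7.77 * sqrt(1 - 0.79)
SEM = 7.77 * sqrt(0.21) = 7.77 * 0.458258
SEM = 3.5607

3.5607


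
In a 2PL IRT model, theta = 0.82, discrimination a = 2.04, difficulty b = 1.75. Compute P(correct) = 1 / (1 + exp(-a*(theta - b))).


a*(theta - b) = 2.04 * (0.82 - 1.75) = -1.8972
exp(--1.8972) = 6.6672
P = 1 / (1 + 6.6672)
P = 0.1304

0.1304


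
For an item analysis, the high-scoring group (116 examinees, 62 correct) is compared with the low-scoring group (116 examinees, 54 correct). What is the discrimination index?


p_upper = 62/116 = 0.5345
p_lower = 54/116 = 0.4655
D = 0.5345 - 0.4655 = 0.069

0.069


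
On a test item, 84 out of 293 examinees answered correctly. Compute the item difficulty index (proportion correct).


Item difficulty p = number correct / total examinees
p = 84 / 293
p = 0.2867

0.2867


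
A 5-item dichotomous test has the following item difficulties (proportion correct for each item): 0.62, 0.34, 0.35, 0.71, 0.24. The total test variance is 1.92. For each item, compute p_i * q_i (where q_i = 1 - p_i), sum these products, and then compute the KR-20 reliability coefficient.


For each item, compute p_i * q_i:
  Item 1: 0.62 * 0.38 = 0.2356
  Item 2: 0.34 * 0.66 = 0.2244
  Item 3: 0.35 * 0.65 = 0.2275
  Item 4: 0.71 * 0.29 = 0.2059
  Item 5: 0.24 * 0.76 = 0.1824
Sum(p_i * q_i) = 0.2356 + 0.2244 + 0.2275 + 0.2059 + 0.1824 = 1.0758
KR-20 = (k/(k-1)) * (1 - Sum(p_i*q_i) / Var_total)
= (5/4) * (1 - 1.0758/1.92)
= 1.25 * 0.4397
KR-20 = 0.5496

0.5496


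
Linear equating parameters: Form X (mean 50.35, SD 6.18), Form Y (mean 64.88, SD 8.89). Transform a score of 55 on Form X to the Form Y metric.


slope = SD_Y / SD_X = 8.89 / 6.18 ~ 1.4385
intercept = mean_Y - slope * mean_X = 64.88 - (8.89 / 6.18) * 50.35 ~ -7.549
Y = slope * X + intercept. To avoid rounding drift from the rounded slope/intercept, evaluate the equivalent form Y = mean_Y + SD_Y * (X - mean_X) / SD_X at full precision:
Y = 64.88 + 8.89 * (55 - 50.35) / 6.18
Y = 64.88 + 8.89 * 4.65 / 6.18
Y = 64.88 + 41.3385 / 6.18
Y = 64.88 + 6.6891
Y = 71.5691

71.5691


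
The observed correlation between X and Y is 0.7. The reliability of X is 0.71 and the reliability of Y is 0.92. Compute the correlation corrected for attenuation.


r_corrected = rxy / sqrt(rxx * ryy)
= 0.7 / sqrt(0.71 * 0.92)
= 0.7 / sqrt(0.6532)
= 0.7 / 0.808208
r_corrected = 0.8661

0.8661


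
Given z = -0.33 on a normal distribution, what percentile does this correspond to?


CDF(z) = 0.5 * (1 + erf(z/sqrt(2)))
erf(-0.2333) = -0.2586
CDF = 0.3707
Percentile rank = 0.3707 * 100 = 37.07

37.07


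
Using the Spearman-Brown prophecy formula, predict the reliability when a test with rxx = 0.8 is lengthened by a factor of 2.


r_new = (n * rxx) / (1 + (n-1) * rxx)
r_new = (2 * 0.8) / (1 + 1 * 0.8)
r_new = 1.6 / 1.8
r_new = 0.8889

0.8889


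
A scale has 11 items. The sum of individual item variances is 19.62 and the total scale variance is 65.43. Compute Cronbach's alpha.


alpha = (k/(k-1)) * (1 - sum(si^2)/s_total^2)
= (11/10) * (1 - 19.62/65.43)
alpha = 0.7702

0.7702


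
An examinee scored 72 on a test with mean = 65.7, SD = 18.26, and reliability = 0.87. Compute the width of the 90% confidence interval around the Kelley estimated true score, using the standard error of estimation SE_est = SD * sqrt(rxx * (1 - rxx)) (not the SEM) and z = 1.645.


True score estimate = 0.87*72 + 0.13*65.7 = 71.181
SE_est = SD * sqrt(rxx * (1 - rxx)) = 18.26 * sqrt(0.87 * 0.13) = 18.26 * sqrt(0.1131) = 6.140901
CI = T_est +/- z * SE_est, so width = 2 * z * SE_est = 2 * 1.645 * 6.140901
Width = 20.2036

20.2036


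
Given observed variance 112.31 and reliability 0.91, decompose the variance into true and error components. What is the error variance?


var_true = rxx * var_obs = 0.91 * 112.31 = 102.2021
var_error = var_obs - var_true
var_error = 112.31 - 102.2021
var_error = 10.1079

10.1079


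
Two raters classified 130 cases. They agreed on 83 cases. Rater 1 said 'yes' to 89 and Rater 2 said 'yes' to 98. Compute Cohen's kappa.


P_o = 83/130 = 0.638462
P_e = (89*98 + 41*32) / 16900 = 0.593728
kappa = (P_o - P_e) / (1 - P_e)
kappa = (0.638462 - 0.593728) / (1 - 0.593728)
kappa = 0.1101

0.1101


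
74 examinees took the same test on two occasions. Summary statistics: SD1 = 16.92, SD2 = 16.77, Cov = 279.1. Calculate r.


r = cov(X,Y) / (SD_X * SD_Y)
r = 279.1 / (16.92 * 16.77)
r = 279.1 / 283.7484
r = 0.9836

0.9836


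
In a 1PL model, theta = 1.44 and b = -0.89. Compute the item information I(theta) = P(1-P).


P = 1/(1+exp(-(1.44--0.89))) = 0.9113
I = P*(1-P) = 0.9113 * 0.0887
I = 0.0808

0.0808


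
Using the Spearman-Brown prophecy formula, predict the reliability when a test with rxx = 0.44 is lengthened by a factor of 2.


r_new = (n * rxx) / (1 + (n-1) * rxx)
r_new = (2 * 0.44) / (1 + 1 * 0.44)
r_new = 0.88 / 1.44
r_new = 0.6111

0.6111


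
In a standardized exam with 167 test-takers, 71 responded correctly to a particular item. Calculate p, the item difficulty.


Item difficulty p = number correct / total examinees
p = 71 / 167
p = 0.4251

0.4251


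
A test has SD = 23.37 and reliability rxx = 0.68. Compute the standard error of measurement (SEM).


SEM = SD * sqrt(1 - rxx)
SEM = 23.37 * sqrt(1 - 0.68)
SEM = 23.37 * sqrt(0.32) = 23.37 * 0.565685
SEM = 13.2201

13.2201


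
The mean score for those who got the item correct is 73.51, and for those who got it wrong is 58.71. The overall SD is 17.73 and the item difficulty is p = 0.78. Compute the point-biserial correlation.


q = 1 - p = 0.22
rpb = ((M1 - M0) / SD) * sqrt(p * q)
rpb = ((73.51 - 58.71) / 17.73) * sqrt(0.78 * 0.22)
rpb = 0.3458

0.3458


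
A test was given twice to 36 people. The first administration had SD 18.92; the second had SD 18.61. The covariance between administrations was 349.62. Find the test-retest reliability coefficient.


r = cov(X,Y) / (SD_X * SD_Y)
r = 349.62 / (18.92 * 18.61)
r = 349.62 / 352.1012
r = 0.993

0.993


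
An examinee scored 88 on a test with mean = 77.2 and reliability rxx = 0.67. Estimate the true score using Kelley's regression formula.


T_est = rxx * X + (1 - rxx) * mean
T_est = 0.67 * 88 + 0.33 * 77.2
T_est = 58.96 + 25.476
T_est = 84.436

84.436


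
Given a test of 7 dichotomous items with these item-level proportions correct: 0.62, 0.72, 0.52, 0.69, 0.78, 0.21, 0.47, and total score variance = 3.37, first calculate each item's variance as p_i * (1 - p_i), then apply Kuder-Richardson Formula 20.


For each item, compute p_i * q_i:
  Item 1: 0.62 * 0.38 = 0.2356
  Item 2: 0.72 * 0.28 = 0.2016
  Item 3: 0.52 * 0.48 = 0.2496
  Item 4: 0.69 * 0.31 = 0.2139
  Item 5: 0.78 * 0.22 = 0.1716
  Item 6: 0.21 * 0.79 = 0.1659
  Item 7: 0.47 * 0.53 = 0.2491
Sum(p_i * q_i) = 0.2356 + 0.2016 + 0.2496 + 0.2139 + 0.1716 + 0.1659 + 0.2491 = 1.4873
KR-20 = (k/(k-1)) * (1 - Sum(p_i*q_i) / Var_total)
= (7/6) * (1 - 1.4873/3.37)
= 1.1667 * 0.5587
KR-20 = 0.6518

0.6518


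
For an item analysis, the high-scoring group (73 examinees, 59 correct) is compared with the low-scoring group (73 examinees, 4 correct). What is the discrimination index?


p_upper = 59/73 = 0.8082
p_lower = 4/73 = 0.0548
D = 0.8082 - 0.0548 = 0.7534

0.7534


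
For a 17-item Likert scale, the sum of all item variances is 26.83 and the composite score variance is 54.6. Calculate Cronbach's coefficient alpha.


alpha = (k/(k-1)) * (1 - sum(si^2)/s_total^2)
= (17/16) * (1 - 26.83/54.6)
alpha = 0.5404

0.5404


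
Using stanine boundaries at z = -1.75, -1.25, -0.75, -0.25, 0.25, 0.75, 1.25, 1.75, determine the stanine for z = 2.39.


Stanine boundaries: [-1.75, -1.25, -0.75, -0.25, 0.25, 0.75, 1.25, 1.75]
z = 2.39
Check each boundary:
  z >= -1.75 -> could be stanine 2
  z >= -1.25 -> could be stanine 3
  z >= -0.75 -> could be stanine 4
  z >= -0.25 -> could be stanine 5
  z >= 0.25 -> could be stanine 6
  z >= 0.75 -> could be stanine 7
  z >= 1.25 -> could be stanine 8
  z >= 1.75 -> could be stanine 9
Highest qualifying boundary gives stanine = 9

9


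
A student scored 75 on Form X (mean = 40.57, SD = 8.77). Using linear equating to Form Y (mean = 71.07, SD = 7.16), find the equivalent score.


slope = SD_Y / SD_X = 7.16 / 8.77 ~ 0.8164
intercept = mean_Y - slope * mean_X = 71.07 - (7.16 / 8.77) * 40.57 ~ 37.9479
Y = slope * X + intercept. To avoid rounding drift from the rounded slope/intercept, evaluate the equivalent form Y = mean_Y + SD_Y * (X - mean_X) / SD_X at full precision:
Y = 71.07 + 7.16 * (75 - 40.57) / 8.77
Y = 71.07 + 7.16 * 34.43 / 8.77
Y = 71.07 + 246.5188 / 8.77
Y = 71.07 + 28.1093
Y = 99.1793

99.1793


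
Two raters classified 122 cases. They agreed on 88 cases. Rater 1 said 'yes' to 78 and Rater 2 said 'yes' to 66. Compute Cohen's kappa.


P_o = 88/122 = 0.721311
P_e = (78*66 + 44*56) / 14884 = 0.511422
kappa = (P_o - P_e) / (1 - P_e)
kappa = (0.721311 - 0.511422) / (1 - 0.511422)
kappa = 0.4296

0.4296


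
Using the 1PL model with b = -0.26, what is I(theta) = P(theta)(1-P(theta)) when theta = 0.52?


P = 1/(1+exp(-(0.52--0.26))) = 0.6857
I = P*(1-P) = 0.6857 * 0.3143
I = 0.2155

0.2155


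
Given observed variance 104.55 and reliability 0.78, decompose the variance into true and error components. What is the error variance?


var_true = rxx * var_obs = 0.78 * 104.55 = 81.549
var_error = var_obs - var_true
var_error = 104.55 - 81.549
var_error = 23.001

23.001


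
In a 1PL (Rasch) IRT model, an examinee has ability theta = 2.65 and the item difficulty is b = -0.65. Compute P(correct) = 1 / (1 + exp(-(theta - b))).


theta - b = 2.65 - -0.65 = 3.3
exp(-(theta - b)) = exp(-3.3) = 0.0369
P = 1 / (1 + 0.0369)
P = 0.9644

0.9644


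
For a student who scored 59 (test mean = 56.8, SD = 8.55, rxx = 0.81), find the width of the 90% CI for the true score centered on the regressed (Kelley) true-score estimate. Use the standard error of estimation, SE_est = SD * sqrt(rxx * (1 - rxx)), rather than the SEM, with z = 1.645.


True score estimate = 0.81*59 + 0.19*56.8 = 58.582
SE_est = SD * sqrt(rxx * (1 - rxx)) = 8.55 * sqrt(0.81 * 0.19) = 8.55 * sqrt(0.1539) = 3.354173
CI = T_est +/- z * SE_est, so width = 2 * z * SE_est = 2 * 1.645 * 3.354173
Width = 11.0352

11.0352


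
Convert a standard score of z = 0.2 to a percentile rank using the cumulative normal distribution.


CDF(z) = 0.5 * (1 + erf(z/sqrt(2)))
erf(0.1414) = 0.1585
CDF = 0.5793
Percentile rank = 0.5793 * 100 = 57.93

57.93


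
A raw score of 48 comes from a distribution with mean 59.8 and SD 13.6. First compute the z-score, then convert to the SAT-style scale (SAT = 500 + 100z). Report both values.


z = (X - mean) / SD = (48 - 59.8) / 13.6
z = -11.8 / 13.6
z = -0.8676
SAT-scale = SAT = 500 + 100z
Carry z at full precision (z = -11.8 / 13.6) into the conversion:
SAT-scale = 500 + 100 * (-11.8 / 13.6) = 500 + -1180 / 13.6
SAT-scale = 500 + -86.7647
SAT-scale = 413.2353

413.2353


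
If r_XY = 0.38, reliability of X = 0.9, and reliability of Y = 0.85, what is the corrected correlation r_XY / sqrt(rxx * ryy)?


r_corrected = rxy / sqrt(rxx * ryy)
= 0.38 / sqrt(0.9 * 0.85)
= 0.38 / sqrt(0.765)
= 0.38 / 0.874643
r_corrected = 0.4345

0.4345


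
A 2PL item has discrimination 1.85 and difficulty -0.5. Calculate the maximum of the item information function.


For 2PL, max info at theta = b = -0.5
I_max = a^2 / 4 = 1.85^2 / 4
= 3.4225 / 4
I_max = 0.8556

0.8556


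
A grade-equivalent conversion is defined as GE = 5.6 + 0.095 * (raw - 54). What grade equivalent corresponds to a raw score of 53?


raw - median = 53 - 54 = -1
slope * diff = 0.095 * -1 = -0.095
GE = 5.6 + -0.095
GE = 5.505

5.505


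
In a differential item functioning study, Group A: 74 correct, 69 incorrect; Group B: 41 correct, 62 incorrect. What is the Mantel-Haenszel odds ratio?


Odds_A = 74/69 = 1.0725
Odds_B = 41/62 = 0.6613
OR = Odds_A / Odds_B = 1.0725 / 0.6613
Exactly, OR = (74 * 62) / (69 * 41) = 4588 / 2829
OR = 1.6218

1.6218
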